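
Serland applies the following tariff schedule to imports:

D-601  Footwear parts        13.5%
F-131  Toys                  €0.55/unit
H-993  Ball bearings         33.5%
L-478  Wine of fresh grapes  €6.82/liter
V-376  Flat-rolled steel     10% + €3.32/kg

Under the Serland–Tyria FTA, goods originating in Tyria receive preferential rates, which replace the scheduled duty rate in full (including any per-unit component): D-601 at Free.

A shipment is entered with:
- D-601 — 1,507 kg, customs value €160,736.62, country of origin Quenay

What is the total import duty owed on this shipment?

Line 1 (D-601, Quenay, 1,507 kg, €160,736.62):
Base rate for D-601 is 13.5%.
D-601 has an FTA preferential rate, but origin Quenay is not Tyria; base rate stands.
Duty = €160,736.62 × 13.5% = €21,699.44.

€21,699.44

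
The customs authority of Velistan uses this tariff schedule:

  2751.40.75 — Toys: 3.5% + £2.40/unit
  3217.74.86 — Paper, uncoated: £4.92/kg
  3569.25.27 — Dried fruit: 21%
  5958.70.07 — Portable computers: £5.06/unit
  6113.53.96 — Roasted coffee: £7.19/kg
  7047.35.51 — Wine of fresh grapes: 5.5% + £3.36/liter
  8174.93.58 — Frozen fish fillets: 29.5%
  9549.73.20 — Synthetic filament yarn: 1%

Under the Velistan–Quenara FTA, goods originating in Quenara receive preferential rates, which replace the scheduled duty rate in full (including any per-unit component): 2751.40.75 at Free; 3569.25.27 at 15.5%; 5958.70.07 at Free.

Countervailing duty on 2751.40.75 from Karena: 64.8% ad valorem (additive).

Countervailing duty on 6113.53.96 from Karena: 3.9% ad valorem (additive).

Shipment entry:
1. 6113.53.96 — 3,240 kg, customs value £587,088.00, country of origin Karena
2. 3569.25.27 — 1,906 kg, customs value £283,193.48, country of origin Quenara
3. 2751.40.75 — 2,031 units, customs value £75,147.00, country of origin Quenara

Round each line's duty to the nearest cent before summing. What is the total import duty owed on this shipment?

Line 1 (6113.53.96, Karena, 3,240 kg, £587,088.00):
Base rate for 6113.53.96 is £7.19/kg.
Additional duty on 6113.53.96 from Karena: +3.9% ad valorem. Applied ad valorem rate = 3.9%.
Duty = £587,088.00 × 3.9% + 3,240 × £7.19 = £46,192.03.
Line 2 (3569.25.27, Quenara, 1,906 kg, £283,193.48):
Base rate for 3569.25.27 is 21%.
Origin Quenara qualifies under the Velistan–Quenara agreement and 3569.25.27 is covered: preferential rate 15.5% applies instead.
Duty = £283,193.48 × 15.5% = £43,894.99.
Line 3 (2751.40.75, Quenara, 2,031 units, £75,147.00):
Base rate for 2751.40.75 is 3.5% + £2.40/unit.
Origin Quenara qualifies under the Velistan–Quenara agreement and 2751.40.75 is covered: preferential rate Free applies instead.
The additional-duty order on 2751.40.75 targets Karena, not Quenara; it does not apply.
Duty = £75,147.00 × 0% = £0.00.
Total = £46,192.03 + £43,894.99 + £0.00 = £90,087.02.

£90,087.02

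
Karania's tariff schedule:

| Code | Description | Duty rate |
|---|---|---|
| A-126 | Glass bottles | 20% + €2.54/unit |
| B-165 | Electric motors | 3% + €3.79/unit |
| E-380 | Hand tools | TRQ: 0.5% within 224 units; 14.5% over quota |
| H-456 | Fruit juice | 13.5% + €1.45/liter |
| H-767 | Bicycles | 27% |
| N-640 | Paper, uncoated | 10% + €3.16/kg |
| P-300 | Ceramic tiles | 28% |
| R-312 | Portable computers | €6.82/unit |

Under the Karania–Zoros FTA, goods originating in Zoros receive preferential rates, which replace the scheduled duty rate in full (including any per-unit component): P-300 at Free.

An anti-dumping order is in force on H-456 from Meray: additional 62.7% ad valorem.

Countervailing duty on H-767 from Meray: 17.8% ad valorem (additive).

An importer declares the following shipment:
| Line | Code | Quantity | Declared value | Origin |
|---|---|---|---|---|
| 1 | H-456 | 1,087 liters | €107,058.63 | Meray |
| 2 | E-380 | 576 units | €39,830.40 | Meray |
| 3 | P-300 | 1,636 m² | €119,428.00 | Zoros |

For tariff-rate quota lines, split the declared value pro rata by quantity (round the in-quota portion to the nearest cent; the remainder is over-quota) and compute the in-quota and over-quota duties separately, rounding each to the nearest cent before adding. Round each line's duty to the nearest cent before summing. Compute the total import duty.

€86,761.70

Line 1 (H-456, Meray, 1,087 liters, €107,058.63):
Base rate for H-456 is 13.5% + €1.45/liter.
Additional duty on H-456 from Meray: +62.7%. Applied ad valorem rate: 13.5% + 62.7% = 76.2%.
Duty = €107,058.63 × 76.2% + 1,087 × €1.45 = €83,154.83.
Line 2 (E-380, Meray, 576 units, €39,830.40):
Code E-380 is under a tariff-rate quota (threshold 224 units). In-quota: 224 units at 0.5%; over-quota: 352 units at 14.5%.
Pro-rata value split: in-quota = €39,830.40 × 224/576 = €15,489.60; over-quota = €39,830.40 − €15,489.60 = €24,340.80.
In-quota duty = €15,489.60 × 0.5% = €77.45. Over-quota duty = €24,340.80 × 14.5% = €3,529.42.
Line duty = €77.45 + €3,529.42 = €3,606.87.
Line 3 (P-300, Zoros, 1,636 m², €119,428.00):
Base rate for P-300 is 28%.
Origin Zoros qualifies under the Karania–Zoros agreement and P-300 is covered: preferential rate Free applies instead.
Duty = €119,428.00 × 0% = €0.00.
Total = €83,154.83 + €3,606.87 + €0.00 = €86,761.70.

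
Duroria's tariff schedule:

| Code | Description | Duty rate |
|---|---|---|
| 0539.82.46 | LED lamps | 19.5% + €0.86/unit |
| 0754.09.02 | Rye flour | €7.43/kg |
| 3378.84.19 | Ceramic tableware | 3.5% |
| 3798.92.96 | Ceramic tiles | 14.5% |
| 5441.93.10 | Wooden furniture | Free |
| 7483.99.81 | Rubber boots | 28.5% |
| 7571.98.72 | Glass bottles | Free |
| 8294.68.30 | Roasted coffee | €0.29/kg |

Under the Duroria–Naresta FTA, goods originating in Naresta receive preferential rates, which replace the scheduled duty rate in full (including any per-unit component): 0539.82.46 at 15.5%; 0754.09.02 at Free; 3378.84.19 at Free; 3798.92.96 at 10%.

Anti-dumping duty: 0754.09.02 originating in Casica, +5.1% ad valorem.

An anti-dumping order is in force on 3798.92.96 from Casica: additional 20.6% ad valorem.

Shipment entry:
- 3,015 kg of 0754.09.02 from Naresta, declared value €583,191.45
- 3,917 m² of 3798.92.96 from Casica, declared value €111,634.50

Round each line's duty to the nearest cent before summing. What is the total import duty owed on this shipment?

Line 1 (0754.09.02, Naresta, 3,015 kg, €583,191.45):
Base rate for 0754.09.02 is €7.43/kg.
Origin Naresta qualifies under the Duroria–Naresta agreement and 0754.09.02 is covered: preferential rate Free applies instead.
The additional-duty order on 0754.09.02 targets Casica, not Naresta; it does not apply.
Duty = €583,191.45 × 0% = €0.00.
Line 2 (3798.92.96, Casica, 3,917 m², €111,634.50):
Base rate for 3798.92.96 is 14.5%.
3798.92.96 has an FTA preferential rate, but origin Casica is not Naresta; base rate stands.
Additional duty on 3798.92.96 from Casica: +20.6%. Applied ad valorem rate: 14.5% + 20.6% = 35.1%.
Duty = €111,634.50 × 35.1% = €39,183.71.
Total = €0.00 + €39,183.71 = €39,183.71.

€39,183.71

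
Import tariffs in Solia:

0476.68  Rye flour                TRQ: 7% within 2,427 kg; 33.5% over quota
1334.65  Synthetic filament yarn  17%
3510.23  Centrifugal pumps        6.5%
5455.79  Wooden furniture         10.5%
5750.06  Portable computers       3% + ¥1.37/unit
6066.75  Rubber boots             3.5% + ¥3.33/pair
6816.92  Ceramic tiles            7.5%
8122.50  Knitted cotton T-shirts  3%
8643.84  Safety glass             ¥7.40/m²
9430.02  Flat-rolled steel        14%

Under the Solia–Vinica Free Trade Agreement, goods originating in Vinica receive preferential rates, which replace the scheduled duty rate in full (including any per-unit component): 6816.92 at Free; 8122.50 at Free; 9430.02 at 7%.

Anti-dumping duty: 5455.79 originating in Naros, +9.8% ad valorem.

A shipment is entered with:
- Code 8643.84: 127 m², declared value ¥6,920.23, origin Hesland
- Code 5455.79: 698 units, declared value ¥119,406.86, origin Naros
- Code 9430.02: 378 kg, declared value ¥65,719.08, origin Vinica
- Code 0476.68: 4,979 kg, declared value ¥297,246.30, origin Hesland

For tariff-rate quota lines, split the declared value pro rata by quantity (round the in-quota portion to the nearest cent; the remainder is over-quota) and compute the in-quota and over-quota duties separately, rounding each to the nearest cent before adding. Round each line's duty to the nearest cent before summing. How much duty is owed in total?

¥90,960.88

Line 1 (8643.84, Hesland, 127 m², ¥6,920.23):
Base rate for 8643.84 is ¥7.40/m².
Duty = 127 × ¥7.40 = ¥939.80.
Line 2 (5455.79, Naros, 698 units, ¥119,406.86):
Base rate for 5455.79 is 10.5%.
Additional duty on 5455.79 from Naros: +9.8%. Applied ad valorem rate: 10.5% + 9.8% = 20.3%.
Duty = ¥119,406.86 × 20.3% = ¥24,239.59.
Line 3 (9430.02, Vinica, 378 kg, ¥65,719.08):
Base rate for 9430.02 is 14%.
Origin Vinica qualifies under the Solia–Vinica agreement and 9430.02 is covered: preferential rate 7% applies instead.
Duty = ¥65,719.08 × 7% = ¥4,600.34.
Line 4 (0476.68, Hesland, 4,979 kg, ¥297,246.30):
Code 0476.68 is under a tariff-rate quota (threshold 2,427 kg). In-quota: 2,427 kg at 7%; over-quota: 2,552 kg at 33.5%.
Pro-rata value split: in-quota = ¥297,246.30 × 2,427/4,979 = ¥144,891.90; over-quota = ¥297,246.30 − ¥144,891.90 = ¥152,354.40.
In-quota duty = ¥144,891.90 × 7% = ¥10,142.43. Over-quota duty = ¥152,354.40 × 33.5% = ¥51,038.72.
Line duty = ¥10,142.43 + ¥51,038.72 = ¥61,181.15.
Total = ¥939.80 + ¥24,239.59 + ¥4,600.34 + ¥61,181.15 = ¥90,960.88.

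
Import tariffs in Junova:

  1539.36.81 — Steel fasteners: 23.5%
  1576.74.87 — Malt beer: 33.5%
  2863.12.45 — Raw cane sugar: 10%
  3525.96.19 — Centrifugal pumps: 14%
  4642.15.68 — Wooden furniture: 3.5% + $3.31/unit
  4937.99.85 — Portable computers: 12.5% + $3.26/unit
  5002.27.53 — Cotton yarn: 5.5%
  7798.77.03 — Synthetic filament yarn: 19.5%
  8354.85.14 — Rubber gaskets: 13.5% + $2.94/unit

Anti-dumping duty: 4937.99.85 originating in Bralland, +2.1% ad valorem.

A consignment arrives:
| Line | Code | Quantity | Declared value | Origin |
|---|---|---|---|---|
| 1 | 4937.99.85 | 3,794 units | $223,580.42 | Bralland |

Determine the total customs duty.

Line 1 (4937.99.85, Bralland, 3,794 units, $223,580.42):
Base rate for 4937.99.85 is 12.5% + $3.26/unit.
Additional duty on 4937.99.85 from Bralland: +2.1%. Applied ad valorem rate: 12.5% + 2.1% = 14.6%.
Duty = $223,580.42 × 14.6% + 3,794 × $3.26 = $45,011.18.

$45,011.18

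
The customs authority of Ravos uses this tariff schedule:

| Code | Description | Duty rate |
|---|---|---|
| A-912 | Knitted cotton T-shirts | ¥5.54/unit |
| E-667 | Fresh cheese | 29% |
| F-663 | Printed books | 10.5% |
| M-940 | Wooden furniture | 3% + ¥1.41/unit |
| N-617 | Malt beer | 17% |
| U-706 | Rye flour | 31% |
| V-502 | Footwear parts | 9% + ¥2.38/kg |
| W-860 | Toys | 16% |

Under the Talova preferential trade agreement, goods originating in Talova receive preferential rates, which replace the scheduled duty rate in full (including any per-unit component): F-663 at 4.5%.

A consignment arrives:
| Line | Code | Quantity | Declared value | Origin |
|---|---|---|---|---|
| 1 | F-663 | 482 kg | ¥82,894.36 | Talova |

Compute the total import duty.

Line 1 (F-663, Talova, 482 kg, ¥82,894.36):
Base rate for F-663 is 10.5%.
Origin Talova qualifies under the Ravos–Talova agreement and F-663 is covered: preferential rate 4.5% applies instead.
Duty = ¥82,894.36 × 4.5% = ¥3,730.25.

¥3,730.25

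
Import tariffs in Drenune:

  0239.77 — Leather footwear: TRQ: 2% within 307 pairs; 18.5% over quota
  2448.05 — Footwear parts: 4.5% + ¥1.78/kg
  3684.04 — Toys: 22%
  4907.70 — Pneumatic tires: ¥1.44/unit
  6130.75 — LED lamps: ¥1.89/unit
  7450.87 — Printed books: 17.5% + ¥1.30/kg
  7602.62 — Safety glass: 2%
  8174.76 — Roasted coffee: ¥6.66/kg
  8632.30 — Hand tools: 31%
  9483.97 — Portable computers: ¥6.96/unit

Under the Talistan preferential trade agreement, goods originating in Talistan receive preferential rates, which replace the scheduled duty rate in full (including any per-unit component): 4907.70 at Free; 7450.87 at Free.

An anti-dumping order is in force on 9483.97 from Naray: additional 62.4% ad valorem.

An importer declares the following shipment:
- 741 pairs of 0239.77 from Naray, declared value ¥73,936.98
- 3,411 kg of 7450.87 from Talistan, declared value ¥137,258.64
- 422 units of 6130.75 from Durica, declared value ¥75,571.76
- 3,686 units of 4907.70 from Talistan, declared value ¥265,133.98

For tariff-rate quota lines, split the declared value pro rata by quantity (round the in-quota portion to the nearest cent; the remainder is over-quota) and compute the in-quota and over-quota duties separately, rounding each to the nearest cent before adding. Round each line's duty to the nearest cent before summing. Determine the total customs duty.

Line 1 (0239.77, Naray, 741 pairs, ¥73,936.98):
Code 0239.77 is under a tariff-rate quota (threshold 307 pairs). In-quota: 307 pairs at 2%; over-quota: 434 pairs at 18.5%.
Pro-rata value split: in-quota = ¥73,936.98 × 307/741 = ¥30,632.46; over-quota = ¥73,936.98 − ¥30,632.46 = ¥43,304.52.
In-quota duty = ¥30,632.46 × 2% = ¥612.65. Over-quota duty = ¥43,304.52 × 18.5% = ¥8,011.34.
Line duty = ¥612.65 + ¥8,011.34 = ¥8,623.99.
Line 2 (7450.87, Talistan, 3,411 kg, ¥137,258.64):
Base rate for 7450.87 is 17.5% + ¥1.30/kg.
Origin Talistan qualifies under the Drenune–Talistan agreement and 7450.87 is covered: preferential rate Free applies instead.
Duty = ¥137,258.64 × 0% = ¥0.00.
Line 3 (6130.75, Durica, 422 units, ¥75,571.76):
Base rate for 6130.75 is ¥1.89/unit.
Duty = 422 × ¥1.89 = ¥797.58.
Line 4 (4907.70, Talistan, 3,686 units, ¥265,133.98):
Base rate for 4907.70 is ¥1.44/unit.
Origin Talistan qualifies under the Drenune–Talistan agreement and 4907.70 is covered: preferential rate Free applies instead.
Duty = ¥265,133.98 × 0% = ¥0.00.
Total = ¥8,623.99 + ¥0.00 + ¥797.58 + ¥0.00 = ¥9,421.57.

¥9,421.57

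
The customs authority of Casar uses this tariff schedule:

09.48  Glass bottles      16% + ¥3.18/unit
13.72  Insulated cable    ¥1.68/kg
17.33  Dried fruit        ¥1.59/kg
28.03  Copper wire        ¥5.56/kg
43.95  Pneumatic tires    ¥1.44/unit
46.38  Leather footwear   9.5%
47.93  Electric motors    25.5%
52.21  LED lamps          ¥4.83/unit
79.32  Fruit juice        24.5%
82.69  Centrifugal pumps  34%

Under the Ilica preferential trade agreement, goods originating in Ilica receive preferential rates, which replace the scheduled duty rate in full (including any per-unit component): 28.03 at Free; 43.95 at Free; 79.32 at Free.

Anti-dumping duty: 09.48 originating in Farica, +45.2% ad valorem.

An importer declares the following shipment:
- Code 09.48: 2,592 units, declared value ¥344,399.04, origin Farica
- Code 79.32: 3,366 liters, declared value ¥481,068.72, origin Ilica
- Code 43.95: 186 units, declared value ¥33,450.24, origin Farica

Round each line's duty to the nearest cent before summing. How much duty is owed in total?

Line 1 (09.48, Farica, 2,592 units, ¥344,399.04):
Base rate for 09.48 is 16% + ¥3.18/unit.
Additional duty on 09.48 from Farica: +45.2%. Applied ad valorem rate: 16% + 45.2% = 61.2%.
Duty = ¥344,399.04 × 61.2% + 2,592 × ¥3.18 = ¥219,014.77.
Line 2 (79.32, Ilica, 3,366 liters, ¥481,068.72):
Base rate for 79.32 is 24.5%.
Origin Ilica qualifies under the Casar–Ilica agreement and 79.32 is covered: preferential rate Free applies instead.
Duty = ¥481,068.72 × 0% = ¥0.00.
Line 3 (43.95, Farica, 186 units, ¥33,450.24):
Base rate for 43.95 is ¥1.44/unit.
43.95 has an FTA preferential rate, but origin Farica is not Ilica; base rate stands.
Duty = 186 × ¥1.44 = ¥267.84.
Total = ¥219,014.77 + ¥0.00 + ¥267.84 = ¥219,282.61.

¥219,282.61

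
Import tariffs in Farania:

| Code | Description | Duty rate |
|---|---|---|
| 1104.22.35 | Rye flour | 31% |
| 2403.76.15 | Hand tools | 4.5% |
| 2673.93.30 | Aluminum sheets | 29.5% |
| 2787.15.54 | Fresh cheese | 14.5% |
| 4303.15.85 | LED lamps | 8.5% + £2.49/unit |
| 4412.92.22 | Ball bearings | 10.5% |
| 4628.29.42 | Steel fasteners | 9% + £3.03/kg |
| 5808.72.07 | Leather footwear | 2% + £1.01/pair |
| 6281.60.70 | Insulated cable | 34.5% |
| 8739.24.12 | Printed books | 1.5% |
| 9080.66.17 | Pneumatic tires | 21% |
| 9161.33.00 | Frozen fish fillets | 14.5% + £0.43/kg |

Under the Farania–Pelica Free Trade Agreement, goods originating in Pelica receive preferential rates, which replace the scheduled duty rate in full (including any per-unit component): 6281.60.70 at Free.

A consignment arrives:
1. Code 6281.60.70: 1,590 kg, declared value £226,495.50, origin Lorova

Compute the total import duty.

Line 1 (6281.60.70, Lorova, 1,590 kg, £226,495.50):
Base rate for 6281.60.70 is 34.5%.
6281.60.70 has an FTA preferential rate, but origin Lorova is not Pelica; base rate stands.
Duty = £226,495.50 × 34.5% = £78,140.95.

£78,140.95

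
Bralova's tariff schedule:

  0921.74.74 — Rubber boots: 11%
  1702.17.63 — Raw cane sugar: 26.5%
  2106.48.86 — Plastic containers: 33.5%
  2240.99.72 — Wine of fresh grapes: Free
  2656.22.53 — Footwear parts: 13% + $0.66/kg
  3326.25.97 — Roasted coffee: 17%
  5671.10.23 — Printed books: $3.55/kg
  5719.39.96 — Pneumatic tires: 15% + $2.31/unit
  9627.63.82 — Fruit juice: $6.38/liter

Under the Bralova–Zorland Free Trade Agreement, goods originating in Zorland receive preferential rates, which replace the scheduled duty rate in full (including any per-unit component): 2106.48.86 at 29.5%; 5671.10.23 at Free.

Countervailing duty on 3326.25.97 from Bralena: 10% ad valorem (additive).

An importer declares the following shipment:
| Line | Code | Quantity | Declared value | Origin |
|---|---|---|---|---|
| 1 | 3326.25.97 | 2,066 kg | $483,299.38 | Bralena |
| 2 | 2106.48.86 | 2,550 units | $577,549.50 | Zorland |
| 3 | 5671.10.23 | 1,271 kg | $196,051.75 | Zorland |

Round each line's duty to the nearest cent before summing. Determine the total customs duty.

Line 1 (3326.25.97, Bralena, 2,066 kg, $483,299.38):
Base rate for 3326.25.97 is 17%.
Additional duty on 3326.25.97 from Bralena: +10%. Applied ad valorem rate: 17% + 10% = 27%.
Duty = $483,299.38 × 27% = $130,490.83.
Line 2 (2106.48.86, Zorland, 2,550 units, $577,549.50):
Base rate for 2106.48.86 is 33.5%.
Origin Zorland qualifies under the Bralova–Zorland agreement and 2106.48.86 is covered: preferential rate 29.5% applies instead.
Duty = $577,549.50 × 29.5% = $170,377.10.
Line 3 (5671.10.23, Zorland, 1,271 kg, $196,051.75):
Base rate for 5671.10.23 is $3.55/kg.
Origin Zorland qualifies under the Bralova–Zorland agreement and 5671.10.23 is covered: preferential rate Free applies instead.
Duty = $196,051.75 × 0% = $0.00.
Total = $130,490.83 + $170,377.10 + $0.00 = $300,867.93.

$300,867.93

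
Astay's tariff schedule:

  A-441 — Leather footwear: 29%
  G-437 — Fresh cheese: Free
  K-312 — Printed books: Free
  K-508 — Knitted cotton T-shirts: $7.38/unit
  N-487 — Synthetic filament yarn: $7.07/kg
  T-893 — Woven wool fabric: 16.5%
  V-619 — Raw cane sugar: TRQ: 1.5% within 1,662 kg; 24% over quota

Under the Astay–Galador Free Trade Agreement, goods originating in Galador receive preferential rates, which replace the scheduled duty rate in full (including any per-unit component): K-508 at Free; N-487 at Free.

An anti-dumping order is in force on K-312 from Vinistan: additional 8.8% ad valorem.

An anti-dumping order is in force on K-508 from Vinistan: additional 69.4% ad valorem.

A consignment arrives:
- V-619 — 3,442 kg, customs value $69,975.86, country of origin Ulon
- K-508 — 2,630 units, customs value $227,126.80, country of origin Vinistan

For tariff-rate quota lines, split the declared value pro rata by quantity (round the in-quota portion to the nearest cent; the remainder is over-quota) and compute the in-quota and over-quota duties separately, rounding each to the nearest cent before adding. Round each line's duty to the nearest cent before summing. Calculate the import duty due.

Line 1 (V-619, Ulon, 3,442 kg, $69,975.86):
Code V-619 is under a tariff-rate quota (threshold 1,662 kg). In-quota: 1,662 kg at 1.5%; over-quota: 1,780 kg at 24%.
Pro-rata value split: in-quota = $69,975.86 × 1,662/3,442 = $33,788.46; over-quota = $69,975.86 − $33,788.46 = $36,187.40.
In-quota duty = $33,788.46 × 1.5% = $506.83. Over-quota duty = $36,187.40 × 24% = $8,684.98.
Line duty = $506.83 + $8,684.98 = $9,191.81.
Line 2 (K-508, Vinistan, 2,630 units, $227,126.80):
Base rate for K-508 is $7.38/unit.
K-508 has an FTA preferential rate, but origin Vinistan is not Galador; base rate stands.
Additional duty on K-508 from Vinistan: +69.4% ad valorem. Applied ad valorem rate = 69.4%.
Duty = $227,126.80 × 69.4% + 2,630 × $7.38 = $177,035.40.
Total = $9,191.81 + $177,035.40 = $186,227.21.

$186,227.21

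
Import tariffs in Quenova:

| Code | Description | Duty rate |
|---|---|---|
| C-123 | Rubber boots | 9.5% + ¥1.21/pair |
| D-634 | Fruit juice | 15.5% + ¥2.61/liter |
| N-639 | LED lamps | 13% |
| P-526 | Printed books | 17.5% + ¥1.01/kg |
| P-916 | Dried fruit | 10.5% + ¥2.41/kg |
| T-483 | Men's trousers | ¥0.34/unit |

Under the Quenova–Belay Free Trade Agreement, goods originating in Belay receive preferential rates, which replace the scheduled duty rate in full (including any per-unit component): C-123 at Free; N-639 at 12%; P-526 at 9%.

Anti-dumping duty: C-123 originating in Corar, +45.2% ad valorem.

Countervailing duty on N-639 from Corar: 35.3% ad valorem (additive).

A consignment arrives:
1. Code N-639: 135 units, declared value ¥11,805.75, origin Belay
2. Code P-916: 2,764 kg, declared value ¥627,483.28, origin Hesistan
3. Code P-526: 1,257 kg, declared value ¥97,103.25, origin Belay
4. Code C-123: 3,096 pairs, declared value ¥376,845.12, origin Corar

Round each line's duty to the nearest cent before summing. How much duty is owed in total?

¥292,583.40

Line 1 (N-639, Belay, 135 units, ¥11,805.75):
Base rate for N-639 is 13%.
Origin Belay qualifies under the Quenova–Belay agreement and N-639 is covered: preferential rate 12% applies instead.
The additional-duty order on N-639 targets Corar, not Belay; it does not apply.
Duty = ¥11,805.75 × 12% = ¥1,416.69.
Line 2 (P-916, Hesistan, 2,764 kg, ¥627,483.28):
Base rate for P-916 is 10.5% + ¥2.41/kg.
Duty = ¥627,483.28 × 10.5% + 2,764 × ¥2.41 = ¥72,546.98.
Line 3 (P-526, Belay, 1,257 kg, ¥97,103.25):
Base rate for P-526 is 17.5% + ¥1.01/kg.
Origin Belay qualifies under the Quenova–Belay agreement and P-526 is covered: preferential rate 9% applies instead.
Duty = ¥97,103.25 × 9% = ¥8,739.29.
Line 4 (C-123, Corar, 3,096 pairs, ¥376,845.12):
Base rate for C-123 is 9.5% + ¥1.21/pair.
C-123 has an FTA preferential rate, but origin Corar is not Belay; base rate stands.
Additional duty on C-123 from Corar: +45.2%. Applied ad valorem rate: 9.5% + 45.2% = 54.7%.
Duty = ¥376,845.12 × 54.7% + 3,096 × ¥1.21 = ¥209,880.44.
Total = ¥1,416.69 + ¥72,546.98 + ¥8,739.29 + ¥209,880.44 = ¥292,583.40.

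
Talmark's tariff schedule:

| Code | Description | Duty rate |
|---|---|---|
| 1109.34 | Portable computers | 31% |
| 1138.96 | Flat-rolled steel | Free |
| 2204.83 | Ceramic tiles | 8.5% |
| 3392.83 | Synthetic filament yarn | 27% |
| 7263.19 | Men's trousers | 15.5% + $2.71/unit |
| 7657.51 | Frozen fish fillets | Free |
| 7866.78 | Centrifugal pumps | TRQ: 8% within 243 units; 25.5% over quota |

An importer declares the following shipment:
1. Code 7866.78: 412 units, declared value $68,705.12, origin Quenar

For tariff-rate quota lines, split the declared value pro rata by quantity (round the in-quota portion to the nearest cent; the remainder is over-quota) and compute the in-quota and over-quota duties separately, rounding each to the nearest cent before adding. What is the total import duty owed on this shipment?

Line 1 (7866.78, Quenar, 412 units, $68,705.12):
Code 7866.78 is under a tariff-rate quota (threshold 243 units). In-quota: 243 units at 8%; over-quota: 169 units at 25.5%.
Pro-rata value split: in-quota = $68,705.12 × 243/412 = $40,522.68; over-quota = $68,705.12 − $40,522.68 = $28,182.44.
In-quota duty = $40,522.68 × 8% = $3,241.81. Over-quota duty = $28,182.44 × 25.5% = $7,186.52.
Line duty = $3,241.81 + $7,186.52 = $10,428.33.

$10,428.33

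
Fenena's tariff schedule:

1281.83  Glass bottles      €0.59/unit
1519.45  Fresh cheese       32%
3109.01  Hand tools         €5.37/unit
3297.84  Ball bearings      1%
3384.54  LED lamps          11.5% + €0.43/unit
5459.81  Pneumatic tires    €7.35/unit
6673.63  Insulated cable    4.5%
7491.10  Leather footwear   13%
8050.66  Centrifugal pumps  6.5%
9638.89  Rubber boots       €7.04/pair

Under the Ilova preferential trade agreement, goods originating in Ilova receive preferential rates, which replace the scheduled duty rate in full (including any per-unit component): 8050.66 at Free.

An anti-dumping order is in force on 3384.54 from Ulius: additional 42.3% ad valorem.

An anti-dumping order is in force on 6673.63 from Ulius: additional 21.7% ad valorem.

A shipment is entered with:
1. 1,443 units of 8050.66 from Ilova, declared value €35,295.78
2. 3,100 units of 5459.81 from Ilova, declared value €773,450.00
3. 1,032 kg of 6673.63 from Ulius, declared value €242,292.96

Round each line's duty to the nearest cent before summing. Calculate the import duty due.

Line 1 (8050.66, Ilova, 1,443 units, €35,295.78):
Base rate for 8050.66 is 6.5%.
Origin Ilova qualifies under the Fenena–Ilova agreement and 8050.66 is covered: preferential rate Free applies instead.
Duty = €35,295.78 × 0% = €0.00.
Line 2 (5459.81, Ilova, 3,100 units, €773,450.00):
Base rate for 5459.81 is €7.35/unit.
Origin Ilova is the FTA partner but 5459.81 is not on the preference list; base rate stands.
Duty = 3,100 × €7.35 = €22,785.00.
Line 3 (6673.63, Ulius, 1,032 kg, €242,292.96):
Base rate for 6673.63 is 4.5%.
Additional duty on 6673.63 from Ulius: +21.7%. Applied ad valorem rate: 4.5% + 21.7% = 26.2%.
Duty = €242,292.96 × 26.2% = €63,480.76.
Total = €0.00 + €22,785.00 + €63,480.76 = €86,265.76.

€86,265.76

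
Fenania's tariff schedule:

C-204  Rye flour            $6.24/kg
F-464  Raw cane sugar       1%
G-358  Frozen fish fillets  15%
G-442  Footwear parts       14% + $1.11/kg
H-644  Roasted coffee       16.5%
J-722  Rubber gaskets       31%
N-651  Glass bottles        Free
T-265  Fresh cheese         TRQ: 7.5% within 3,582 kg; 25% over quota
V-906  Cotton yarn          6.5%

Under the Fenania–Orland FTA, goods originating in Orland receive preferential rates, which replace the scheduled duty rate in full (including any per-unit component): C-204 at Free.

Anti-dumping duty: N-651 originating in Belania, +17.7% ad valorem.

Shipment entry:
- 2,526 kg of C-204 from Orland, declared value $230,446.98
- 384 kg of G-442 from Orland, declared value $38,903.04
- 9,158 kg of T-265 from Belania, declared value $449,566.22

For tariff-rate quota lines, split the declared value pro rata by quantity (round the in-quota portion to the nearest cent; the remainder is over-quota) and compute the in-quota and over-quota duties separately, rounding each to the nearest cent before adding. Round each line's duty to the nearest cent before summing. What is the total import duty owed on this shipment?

$87,492.16

Line 1 (C-204, Orland, 2,526 kg, $230,446.98):
Base rate for C-204 is $6.24/kg.
Origin Orland qualifies under the Fenania–Orland agreement and C-204 is covered: preferential rate Free applies instead.
Duty = $230,446.98 × 0% = $0.00.
Line 2 (G-442, Orland, 384 kg, $38,903.04):
Base rate for G-442 is 14% + $1.11/kg.
Origin Orland is the FTA partner but G-442 is not on the preference list; base rate stands.
Duty = $38,903.04 × 14% + 384 × $1.11 = $5,872.67.
Line 3 (T-265, Belania, 9,158 kg, $449,566.22):
Code T-265 is under a tariff-rate quota (threshold 3,582 kg). In-quota: 3,582 kg at 7.5%; over-quota: 5,576 kg at 25%.
Pro-rata value split: in-quota = $449,566.22 × 3,582/9,158 = $175,840.38; over-quota = $449,566.22 − $175,840.38 = $273,725.84.
In-quota duty = $175,840.38 × 7.5% = $13,188.03. Over-quota duty = $273,725.84 × 25% = $68,431.46.
Line duty = $13,188.03 + $68,431.46 = $81,619.49.
Total = $0.00 + $5,872.67 + $81,619.49 = $87,492.16.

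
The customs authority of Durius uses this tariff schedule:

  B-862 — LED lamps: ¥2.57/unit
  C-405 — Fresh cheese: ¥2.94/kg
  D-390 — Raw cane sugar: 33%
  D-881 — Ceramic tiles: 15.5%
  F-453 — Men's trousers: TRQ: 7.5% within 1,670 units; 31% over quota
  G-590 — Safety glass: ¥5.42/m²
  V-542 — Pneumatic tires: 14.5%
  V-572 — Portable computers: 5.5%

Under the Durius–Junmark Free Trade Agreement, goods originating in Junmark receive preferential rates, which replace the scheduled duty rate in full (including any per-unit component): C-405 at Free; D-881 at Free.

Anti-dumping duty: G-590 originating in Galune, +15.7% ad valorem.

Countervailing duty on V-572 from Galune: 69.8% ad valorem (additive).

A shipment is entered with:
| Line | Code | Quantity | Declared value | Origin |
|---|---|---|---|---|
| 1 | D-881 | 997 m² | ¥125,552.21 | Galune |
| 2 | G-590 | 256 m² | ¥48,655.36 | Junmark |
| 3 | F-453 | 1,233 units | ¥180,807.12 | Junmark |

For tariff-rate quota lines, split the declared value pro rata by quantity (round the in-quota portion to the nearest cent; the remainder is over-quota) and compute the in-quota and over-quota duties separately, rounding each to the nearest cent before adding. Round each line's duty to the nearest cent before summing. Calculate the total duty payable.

¥34,408.64

Line 1 (D-881, Galune, 997 m², ¥125,552.21):
Base rate for D-881 is 15.5%.
D-881 has an FTA preferential rate, but origin Galune is not Junmark; base rate stands.
Duty = ¥125,552.21 × 15.5% = ¥19,460.59.
Line 2 (G-590, Junmark, 256 m², ¥48,655.36):
Base rate for G-590 is ¥5.42/m².
Origin Junmark is the FTA partner but G-590 is not on the preference list; base rate stands.
The additional-duty order on G-590 targets Galune, not Junmark; it does not apply.
Duty = 256 × ¥5.42 = ¥1,387.52.
Line 3 (F-453, Junmark, 1,233 units, ¥180,807.12):
Code F-453 is under a tariff-rate quota (threshold 1,670 units). Quantity 1,233 units is within the quota, so the in-quota rate 7.5% applies to the full value.
Duty = ¥180,807.12 × 7.5% = ¥13,560.53.
Total = ¥19,460.59 + ¥1,387.52 + ¥13,560.53 = ¥34,408.64.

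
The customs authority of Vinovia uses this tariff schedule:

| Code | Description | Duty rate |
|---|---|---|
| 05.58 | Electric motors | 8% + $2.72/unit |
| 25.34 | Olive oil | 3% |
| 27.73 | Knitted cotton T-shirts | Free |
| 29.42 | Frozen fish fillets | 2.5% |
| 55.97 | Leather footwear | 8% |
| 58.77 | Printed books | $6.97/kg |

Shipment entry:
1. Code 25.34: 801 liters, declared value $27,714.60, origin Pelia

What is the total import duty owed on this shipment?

Line 1 (25.34, Pelia, 801 liters, $27,714.60):
Base rate for 25.34 is 3%.
Duty = $27,714.60 × 3% = $831.44.

$831.44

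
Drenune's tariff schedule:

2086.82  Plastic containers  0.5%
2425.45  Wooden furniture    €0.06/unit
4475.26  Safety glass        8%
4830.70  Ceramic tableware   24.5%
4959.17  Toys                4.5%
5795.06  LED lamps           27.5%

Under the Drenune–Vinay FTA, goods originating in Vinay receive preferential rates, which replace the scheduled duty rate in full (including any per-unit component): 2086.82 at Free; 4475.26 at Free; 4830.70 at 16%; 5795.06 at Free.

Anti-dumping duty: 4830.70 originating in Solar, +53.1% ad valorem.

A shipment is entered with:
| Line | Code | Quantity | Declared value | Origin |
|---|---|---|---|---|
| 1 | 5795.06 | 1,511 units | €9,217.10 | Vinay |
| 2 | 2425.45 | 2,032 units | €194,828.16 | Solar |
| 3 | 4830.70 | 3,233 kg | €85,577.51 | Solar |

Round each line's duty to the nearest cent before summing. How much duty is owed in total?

Line 1 (5795.06, Vinay, 1,511 units, €9,217.10):
Base rate for 5795.06 is 27.5%.
Origin Vinay qualifies under the Drenune–Vinay agreement and 5795.06 is covered: preferential rate Free applies instead.
Duty = €9,217.10 × 0% = €0.00.
Line 2 (2425.45, Solar, 2,032 units, €194,828.16):
Base rate for 2425.45 is €0.06/unit.
Duty = 2,032 × €0.06 = €121.92.
Line 3 (4830.70, Solar, 3,233 kg, €85,577.51):
Base rate for 4830.70 is 24.5%.
4830.70 has an FTA preferential rate, but origin Solar is not Vinay; base rate stands.
Additional duty on 4830.70 from Solar: +53.1%. Applied ad valorem rate: 24.5% + 53.1% = 77.6%.
Duty = €85,577.51 × 77.6% = €66,408.15.
Total = €0.00 + €121.92 + €66,408.15 = €66,530.07.

€66,530.07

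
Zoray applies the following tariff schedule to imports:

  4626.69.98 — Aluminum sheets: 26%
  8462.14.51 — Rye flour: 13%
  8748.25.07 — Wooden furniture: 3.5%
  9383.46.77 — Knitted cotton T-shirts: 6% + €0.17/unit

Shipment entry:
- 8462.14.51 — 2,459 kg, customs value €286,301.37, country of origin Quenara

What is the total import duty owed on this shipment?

Line 1 (8462.14.51, Quenara, 2,459 kg, €286,301.37):
Base rate for 8462.14.51 is 13%.
Duty = €286,301.37 × 13% = €37,219.18.

€37,219.18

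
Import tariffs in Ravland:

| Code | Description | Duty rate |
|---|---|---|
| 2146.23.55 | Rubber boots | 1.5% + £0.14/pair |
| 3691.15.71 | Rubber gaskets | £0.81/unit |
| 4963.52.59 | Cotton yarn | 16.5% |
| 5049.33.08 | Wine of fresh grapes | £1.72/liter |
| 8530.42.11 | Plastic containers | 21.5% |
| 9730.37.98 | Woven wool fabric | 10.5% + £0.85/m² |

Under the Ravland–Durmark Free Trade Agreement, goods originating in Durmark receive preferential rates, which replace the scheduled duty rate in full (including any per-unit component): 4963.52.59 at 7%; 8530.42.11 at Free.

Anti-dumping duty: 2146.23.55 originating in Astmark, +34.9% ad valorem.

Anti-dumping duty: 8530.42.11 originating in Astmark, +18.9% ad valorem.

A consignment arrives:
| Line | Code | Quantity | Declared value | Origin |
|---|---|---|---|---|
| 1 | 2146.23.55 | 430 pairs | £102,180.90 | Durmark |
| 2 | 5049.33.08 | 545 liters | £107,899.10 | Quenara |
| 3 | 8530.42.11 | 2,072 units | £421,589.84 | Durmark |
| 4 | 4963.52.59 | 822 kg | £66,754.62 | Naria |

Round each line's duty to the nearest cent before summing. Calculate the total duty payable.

£13,544.82

Line 1 (2146.23.55, Durmark, 430 pairs, £102,180.90):
Base rate for 2146.23.55 is 1.5% + £0.14/pair.
Origin Durmark is the FTA partner but 2146.23.55 is not on the preference list; base rate stands.
The additional-duty order on 2146.23.55 targets Astmark, not Durmark; it does not apply.
Duty = £102,180.90 × 1.5% + 430 × £0.14 = £1,592.91.
Line 2 (5049.33.08, Quenara, 545 liters, £107,899.10):
Base rate for 5049.33.08 is £1.72/liter.
Duty = 545 × £1.72 = £937.40.
Line 3 (8530.42.11, Durmark, 2,072 units, £421,589.84):
Base rate for 8530.42.11 is 21.5%.
Origin Durmark qualifies under the Ravland–Durmark agreement and 8530.42.11 is covered: preferential rate Free applies instead.
The additional-duty order on 8530.42.11 targets Astmark, not Durmark; it does not apply.
Duty = £421,589.84 × 0% = £0.00.
Line 4 (4963.52.59, Naria, 822 kg, £66,754.62):
Base rate for 4963.52.59 is 16.5%.
4963.52.59 has an FTA preferential rate, but origin Naria is not Durmark; base rate stands.
Duty = £66,754.62 × 16.5% = £11,014.51.
Total = £1,592.91 + £937.40 + £0.00 + £11,014.51 = £13,544.82.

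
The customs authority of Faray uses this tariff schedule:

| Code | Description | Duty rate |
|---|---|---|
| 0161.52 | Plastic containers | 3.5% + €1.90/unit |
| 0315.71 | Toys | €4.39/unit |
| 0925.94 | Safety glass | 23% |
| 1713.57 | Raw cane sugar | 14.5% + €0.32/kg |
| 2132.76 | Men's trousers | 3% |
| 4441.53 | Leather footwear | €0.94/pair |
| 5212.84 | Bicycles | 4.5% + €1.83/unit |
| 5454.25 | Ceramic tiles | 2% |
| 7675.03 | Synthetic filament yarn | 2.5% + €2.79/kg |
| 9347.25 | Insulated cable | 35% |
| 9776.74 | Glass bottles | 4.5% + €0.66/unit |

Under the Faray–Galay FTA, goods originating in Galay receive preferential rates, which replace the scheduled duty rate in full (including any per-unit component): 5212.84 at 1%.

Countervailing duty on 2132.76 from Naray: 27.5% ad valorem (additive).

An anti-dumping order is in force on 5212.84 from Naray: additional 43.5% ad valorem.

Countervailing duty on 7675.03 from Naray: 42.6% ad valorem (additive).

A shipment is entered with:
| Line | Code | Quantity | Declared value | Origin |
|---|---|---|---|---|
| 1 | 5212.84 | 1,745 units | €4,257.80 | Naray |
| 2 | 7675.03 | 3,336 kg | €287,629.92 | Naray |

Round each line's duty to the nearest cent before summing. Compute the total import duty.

Line 1 (5212.84, Naray, 1,745 units, €4,257.80):
Base rate for 5212.84 is 4.5% + €1.83/unit.
5212.84 has an FTA preferential rate, but origin Naray is not Galay; base rate stands.
Additional duty on 5212.84 from Naray: +43.5%. Applied ad valorem rate: 4.5% + 43.5% = 48%.
Duty = €4,257.80 × 48% + 1,745 × €1.83 = €5,237.09.
Line 2 (7675.03, Naray, 3,336 kg, €287,629.92):
Base rate for 7675.03 is 2.5% + €2.79/kg.
Additional duty on 7675.03 from Naray: +42.6%. Applied ad valorem rate: 2.5% + 42.6% = 45.1%.
Duty = €287,629.92 × 45.1% + 3,336 × €2.79 = €139,028.53.
Total = €5,237.09 + €139,028.53 = €144,265.62.

€144,265.62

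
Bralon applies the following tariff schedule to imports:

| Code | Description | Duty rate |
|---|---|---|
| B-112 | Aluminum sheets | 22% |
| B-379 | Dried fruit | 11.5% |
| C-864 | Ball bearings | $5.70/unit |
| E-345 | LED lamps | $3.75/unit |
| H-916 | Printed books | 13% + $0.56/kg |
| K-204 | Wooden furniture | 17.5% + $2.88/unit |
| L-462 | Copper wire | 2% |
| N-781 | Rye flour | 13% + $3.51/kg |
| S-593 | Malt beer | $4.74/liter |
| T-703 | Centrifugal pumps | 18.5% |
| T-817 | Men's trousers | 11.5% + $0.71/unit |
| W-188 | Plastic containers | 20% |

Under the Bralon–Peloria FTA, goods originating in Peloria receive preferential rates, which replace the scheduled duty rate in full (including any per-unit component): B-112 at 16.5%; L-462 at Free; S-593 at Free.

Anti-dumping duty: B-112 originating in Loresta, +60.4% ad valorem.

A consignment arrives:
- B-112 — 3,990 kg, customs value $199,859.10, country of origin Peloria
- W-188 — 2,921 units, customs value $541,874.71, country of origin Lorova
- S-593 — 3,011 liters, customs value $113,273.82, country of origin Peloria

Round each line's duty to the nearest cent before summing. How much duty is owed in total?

Line 1 (B-112, Peloria, 3,990 kg, $199,859.10):
Base rate for B-112 is 22%.
Origin Peloria qualifies under the Bralon–Peloria agreement and B-112 is covered: preferential rate 16.5% applies instead.
The additional-duty order on B-112 targets Loresta, not Peloria; it does not apply.
Duty = $199,859.10 × 16.5% = $32,976.75.
Line 2 (W-188, Lorova, 2,921 units, $541,874.71):
Base rate for W-188 is 20%.
Duty = $541,874.71 × 20% = $108,374.94.
Line 3 (S-593, Peloria, 3,011 liters, $113,273.82):
Base rate for S-593 is $4.74/liter.
Origin Peloria qualifies under the Bralon–Peloria agreement and S-593 is covered: preferential rate Free applies instead.
Duty = $113,273.82 × 0% = $0.00.
Total = $32,976.75 + $108,374.94 + $0.00 = $141,351.69.

$141,351.69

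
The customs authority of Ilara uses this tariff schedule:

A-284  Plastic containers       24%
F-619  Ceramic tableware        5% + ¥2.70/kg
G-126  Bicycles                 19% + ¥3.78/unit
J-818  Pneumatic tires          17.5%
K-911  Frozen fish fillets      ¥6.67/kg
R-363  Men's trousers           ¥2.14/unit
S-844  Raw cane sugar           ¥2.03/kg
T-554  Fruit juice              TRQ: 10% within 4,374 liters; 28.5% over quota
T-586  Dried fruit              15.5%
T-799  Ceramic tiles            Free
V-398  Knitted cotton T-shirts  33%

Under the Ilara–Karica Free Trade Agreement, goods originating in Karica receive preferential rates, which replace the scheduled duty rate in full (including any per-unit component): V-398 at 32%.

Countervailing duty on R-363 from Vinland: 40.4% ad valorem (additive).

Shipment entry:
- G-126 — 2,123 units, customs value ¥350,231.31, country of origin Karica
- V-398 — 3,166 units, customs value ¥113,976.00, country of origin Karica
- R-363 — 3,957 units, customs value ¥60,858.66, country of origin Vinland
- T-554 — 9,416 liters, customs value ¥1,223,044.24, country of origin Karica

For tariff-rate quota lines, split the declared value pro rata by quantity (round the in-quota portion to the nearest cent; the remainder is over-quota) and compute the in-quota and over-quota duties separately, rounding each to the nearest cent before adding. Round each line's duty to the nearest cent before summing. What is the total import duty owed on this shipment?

Line 1 (G-126, Karica, 2,123 units, ¥350,231.31):
Base rate for G-126 is 19% + ¥3.78/unit.
Origin Karica is the FTA partner but G-126 is not on the preference list; base rate stands.
Duty = ¥350,231.31 × 19% + 2,123 × ¥3.78 = ¥74,568.89.
Line 2 (V-398, Karica, 3,166 units, ¥113,976.00):
Base rate for V-398 is 33%.
Origin Karica qualifies under the Ilara–Karica agreement and V-398 is covered: preferential rate 32% applies instead.
Duty = ¥113,976.00 × 32% = ¥36,472.32.
Line 3 (R-363, Vinland, 3,957 units, ¥60,858.66):
Base rate for R-363 is ¥2.14/unit.
Additional duty on R-363 from Vinland: +40.4% ad valorem. Applied ad valorem rate = 40.4%.
Duty = ¥60,858.66 × 40.4% + 3,957 × ¥2.14 = ¥33,054.88.
Line 4 (T-554, Karica, 9,416 liters, ¥1,223,044.24):
Code T-554 is under a tariff-rate quota (threshold 4,374 liters). In-quota: 4,374 liters at 10%; over-quota: 5,042 liters at 28.5%.
Pro-rata value split: in-quota = ¥1,223,044.24 × 4,374/9,416 = ¥568,138.86; over-quota = ¥1,223,044.24 − ¥568,138.86 = ¥654,905.38.
In-quota duty = ¥568,138.86 × 10% = ¥56,813.89. Over-quota duty = ¥654,905.38 × 28.5% = ¥186,648.03.
Line duty = ¥56,813.89 + ¥186,648.03 = ¥243,461.92.
Total = ¥74,568.89 + ¥36,472.32 + ¥33,054.88 + ¥243,461.92 = ¥387,558.01.

¥387,558.01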